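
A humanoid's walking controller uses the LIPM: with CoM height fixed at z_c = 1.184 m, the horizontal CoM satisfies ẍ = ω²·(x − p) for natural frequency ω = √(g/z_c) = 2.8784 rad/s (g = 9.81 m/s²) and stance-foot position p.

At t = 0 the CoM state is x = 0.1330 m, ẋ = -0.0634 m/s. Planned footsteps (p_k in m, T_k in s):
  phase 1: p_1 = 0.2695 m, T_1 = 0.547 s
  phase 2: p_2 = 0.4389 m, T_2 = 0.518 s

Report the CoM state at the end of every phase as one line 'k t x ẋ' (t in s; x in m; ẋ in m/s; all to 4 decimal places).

1 0.5470 -0.1251 -1.0674
2 1.0650 -1.6588 -5.9130

phase 1: p=0.2695, T=0.547, ωT=1.574485, cosh=2.517684, sinh=2.310570; start (x,ẋ)=(0.133000, -0.063400) → end (x,ẋ)=(-0.125057, -1.067448)
phase 2: p=0.4389, T=0.518, ωT=1.491011, cosh=2.333365, sinh=2.108220; start (x,ẋ)=(-0.125057, -1.067448) → end (x,ẋ)=(-1.658845, -5.913003)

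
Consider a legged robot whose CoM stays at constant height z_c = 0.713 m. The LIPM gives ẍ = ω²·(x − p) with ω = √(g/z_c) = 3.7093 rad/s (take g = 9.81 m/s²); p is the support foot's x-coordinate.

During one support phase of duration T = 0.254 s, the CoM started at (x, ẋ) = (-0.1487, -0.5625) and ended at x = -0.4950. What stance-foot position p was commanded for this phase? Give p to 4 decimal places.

p = 0.2309

ωT = 3.7093·0.254 = 0.942162; cosh(ωT) = 1.477653, sinh(ωT) = 1.087869
x(T) = p + (x₀−p)·cosh(ωT) + (ẋ₀/ω)·sinh(ωT) ⇒ p·(1 − cosh) = x(T) − x₀·cosh − (ẋ₀/ω)·sinh
numerator   = -0.4950 − (-0.1487)·1.477653 − (-0.5625/3.7093)·1.087869 = -0.110302
denominator = 1 − 1.477653 = -0.477653
p = -0.110302 / -0.477653 = 0.2309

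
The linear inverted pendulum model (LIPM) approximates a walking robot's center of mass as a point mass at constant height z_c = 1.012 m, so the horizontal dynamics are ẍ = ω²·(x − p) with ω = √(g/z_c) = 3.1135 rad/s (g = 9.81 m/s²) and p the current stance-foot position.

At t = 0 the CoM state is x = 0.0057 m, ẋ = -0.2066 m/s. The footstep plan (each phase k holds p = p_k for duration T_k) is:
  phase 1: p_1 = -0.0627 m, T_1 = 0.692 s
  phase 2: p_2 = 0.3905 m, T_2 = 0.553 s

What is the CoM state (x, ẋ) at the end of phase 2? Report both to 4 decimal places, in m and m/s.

x = -0.8670, ẋ = -3.6717

phase 1: p=-0.0627, T=0.692, ωT=2.154542, cosh=4.369948, sinh=4.253992; start (x,ẋ)=(0.005700, -0.206600) → end (x,ẋ)=(-0.046074, 0.003113)
phase 2: p=0.3905, T=0.553, ωT=1.721766, cosh=2.886573, sinh=2.707823; start (x,ẋ)=(-0.046074, 0.003113) → end (x,ẋ)=(-0.866996, -3.671687)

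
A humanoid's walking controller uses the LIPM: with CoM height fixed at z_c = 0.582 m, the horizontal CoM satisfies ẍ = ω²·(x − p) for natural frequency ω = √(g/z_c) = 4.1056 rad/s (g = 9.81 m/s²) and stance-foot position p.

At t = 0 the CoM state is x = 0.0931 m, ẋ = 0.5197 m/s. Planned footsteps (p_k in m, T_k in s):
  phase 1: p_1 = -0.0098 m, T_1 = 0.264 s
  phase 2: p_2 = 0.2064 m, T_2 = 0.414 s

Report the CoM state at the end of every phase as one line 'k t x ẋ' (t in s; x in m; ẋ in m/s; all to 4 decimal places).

phase 1: p=-0.0098, T=0.264, ωT=1.083878, cosh=1.647202, sinh=1.308921; start (x,ẋ)=(0.093100, 0.519700) → end (x,ẋ)=(0.325384, 1.409026)
phase 2: p=0.2064, T=0.414, ωT=1.699718, cosh=2.827571, sinh=2.644836; start (x,ẋ)=(0.325384, 1.409026) → end (x,ẋ)=(1.450534, 5.276128)

1 0.2640 0.3254 1.4090
2 0.6780 1.4505 5.2761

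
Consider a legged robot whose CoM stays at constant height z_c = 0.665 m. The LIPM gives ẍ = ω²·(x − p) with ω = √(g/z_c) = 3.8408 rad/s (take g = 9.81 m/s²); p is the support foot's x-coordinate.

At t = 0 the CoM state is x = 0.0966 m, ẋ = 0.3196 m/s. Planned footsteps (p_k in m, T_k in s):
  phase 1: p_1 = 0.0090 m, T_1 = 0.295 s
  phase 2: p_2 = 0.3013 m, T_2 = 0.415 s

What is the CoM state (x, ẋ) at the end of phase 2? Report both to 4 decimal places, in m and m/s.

x = 0.8578, ẋ = 2.3644

phase 1: p=0.0090, T=0.295, ωT=1.133036, cosh=1.713562, sinh=1.391508; start (x,ẋ)=(0.096600, 0.319600) → end (x,ẋ)=(0.274898, 1.015833)
phase 2: p=0.3013, T=0.415, ωT=1.593932, cosh=2.563097, sinh=2.359972; start (x,ẋ)=(0.274898, 1.015833) → end (x,ẋ)=(0.857805, 2.364364)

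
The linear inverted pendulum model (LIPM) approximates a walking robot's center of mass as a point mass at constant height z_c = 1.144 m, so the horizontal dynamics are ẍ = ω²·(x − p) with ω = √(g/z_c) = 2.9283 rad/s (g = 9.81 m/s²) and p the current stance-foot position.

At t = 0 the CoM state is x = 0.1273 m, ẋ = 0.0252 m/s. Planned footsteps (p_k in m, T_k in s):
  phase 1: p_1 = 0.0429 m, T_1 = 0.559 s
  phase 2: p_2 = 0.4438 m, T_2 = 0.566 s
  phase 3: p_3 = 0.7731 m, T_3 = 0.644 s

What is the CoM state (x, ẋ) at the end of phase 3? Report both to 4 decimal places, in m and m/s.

x = 0.9900, ẋ = 0.8140

phase 1: p=0.0429, T=0.559, ωT=1.636920, cosh=2.666946, sinh=2.472368; start (x,ẋ)=(0.127300, 0.025200) → end (x,ẋ)=(0.289267, 0.678249)
phase 2: p=0.4438, T=0.566, ωT=1.657418, cosh=2.718189, sinh=2.527559; start (x,ẋ)=(0.289267, 0.678249) → end (x,ẋ)=(0.609179, 0.699839)
phase 3: p=0.7731, T=0.644, ωT=1.885825, cosh=3.371748, sinh=3.220044; start (x,ẋ)=(0.609179, 0.699839) → end (x,ẋ)=(0.989963, 0.814028)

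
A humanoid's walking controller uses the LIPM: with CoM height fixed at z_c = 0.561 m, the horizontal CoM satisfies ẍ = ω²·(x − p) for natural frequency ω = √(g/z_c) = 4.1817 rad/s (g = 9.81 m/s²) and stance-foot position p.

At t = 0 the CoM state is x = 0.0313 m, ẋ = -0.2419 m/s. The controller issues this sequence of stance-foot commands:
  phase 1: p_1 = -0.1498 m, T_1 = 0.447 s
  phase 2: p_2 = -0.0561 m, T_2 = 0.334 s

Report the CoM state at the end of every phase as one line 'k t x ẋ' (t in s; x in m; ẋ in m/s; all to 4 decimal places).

1 0.4470 0.2682 1.5937
2 0.7810 1.3624 5.9904

phase 1: p=-0.1498, T=0.447, ωT=1.869220, cosh=3.318740, sinh=3.164496; start (x,ẋ)=(0.031300, -0.241900) → end (x,ẋ)=(0.268166, 1.593688)
phase 2: p=-0.0561, T=0.334, ωT=1.396688, cosh=2.144603, sinh=1.897188; start (x,ẋ)=(0.268166, 1.593688) → end (x,ẋ)=(1.362360, 5.990386)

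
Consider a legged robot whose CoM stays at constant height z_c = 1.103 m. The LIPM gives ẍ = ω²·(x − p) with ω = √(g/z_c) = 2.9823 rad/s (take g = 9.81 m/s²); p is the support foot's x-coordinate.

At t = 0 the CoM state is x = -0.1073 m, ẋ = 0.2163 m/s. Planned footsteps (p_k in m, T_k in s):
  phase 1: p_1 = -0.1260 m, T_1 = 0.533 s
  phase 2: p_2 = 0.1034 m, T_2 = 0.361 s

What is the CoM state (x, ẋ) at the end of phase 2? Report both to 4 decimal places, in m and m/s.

phase 1: p=-0.1260, T=0.533, ωT=1.589566, cosh=2.552817, sinh=2.348803; start (x,ẋ)=(-0.107300, 0.216300) → end (x,ẋ)=(0.092091, 0.683165)
phase 2: p=0.1034, T=0.361, ωT=1.076610, cosh=1.637732, sinh=1.296983; start (x,ẋ)=(0.092091, 0.683165) → end (x,ẋ)=(0.381984, 1.075099)

x = 0.3820, ẋ = 1.0751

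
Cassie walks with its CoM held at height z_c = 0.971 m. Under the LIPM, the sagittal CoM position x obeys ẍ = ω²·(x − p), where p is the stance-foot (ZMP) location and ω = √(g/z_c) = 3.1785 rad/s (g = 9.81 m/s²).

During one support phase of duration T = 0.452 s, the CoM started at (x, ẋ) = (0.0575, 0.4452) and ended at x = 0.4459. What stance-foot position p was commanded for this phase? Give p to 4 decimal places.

ωT = 3.1785·0.452 = 1.436682; cosh(ωT) = 2.222215, sinh(ωT) = 1.984500
x(T) = p + (x₀−p)·cosh(ωT) + (ẋ₀/ω)·sinh(ωT) ⇒ p·(1 − cosh) = x(T) − x₀·cosh − (ẋ₀/ω)·sinh
numerator   = 0.4459 − (0.0575)·2.222215 − (0.4452/3.1785)·1.984500 = 0.040162
denominator = 1 − 2.222215 = -1.222215
p = 0.040162 / -1.222215 = -0.0329

p = -0.0329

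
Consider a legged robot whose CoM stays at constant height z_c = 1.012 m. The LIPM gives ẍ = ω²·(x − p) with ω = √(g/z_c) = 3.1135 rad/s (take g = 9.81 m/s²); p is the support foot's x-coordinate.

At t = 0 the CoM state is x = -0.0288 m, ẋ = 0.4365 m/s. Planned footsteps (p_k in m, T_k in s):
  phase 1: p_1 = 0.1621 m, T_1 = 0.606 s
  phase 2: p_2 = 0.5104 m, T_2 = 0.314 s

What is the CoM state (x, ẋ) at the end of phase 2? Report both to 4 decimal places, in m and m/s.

x = -0.4721, ẋ = -2.5923

phase 1: p=0.1621, T=0.606, ωT=1.886781, cosh=3.374827, sinh=3.223268; start (x,ẋ)=(-0.028800, 0.436500) → end (x,ẋ)=(-0.030265, -0.442693)
phase 2: p=0.5104, T=0.314, ωT=0.977639, cosh=1.517186, sinh=1.140987; start (x,ẋ)=(-0.030265, -0.442693) → end (x,ẋ)=(-0.472121, -2.592341)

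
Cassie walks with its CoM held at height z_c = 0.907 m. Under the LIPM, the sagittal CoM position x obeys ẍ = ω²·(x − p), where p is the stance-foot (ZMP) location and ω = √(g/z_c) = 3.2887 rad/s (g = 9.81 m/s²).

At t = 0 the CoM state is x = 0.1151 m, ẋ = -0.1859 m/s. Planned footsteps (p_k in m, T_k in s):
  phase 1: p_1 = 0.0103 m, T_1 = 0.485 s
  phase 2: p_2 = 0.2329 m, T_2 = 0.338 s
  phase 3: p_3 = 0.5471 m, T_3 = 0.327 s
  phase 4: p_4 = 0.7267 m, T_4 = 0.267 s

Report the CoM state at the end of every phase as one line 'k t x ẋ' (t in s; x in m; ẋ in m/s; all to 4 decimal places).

1 0.4850 0.1456 0.3374
2 0.8230 0.2249 0.1792
3 1.1500 0.0906 -1.0788
4 1.4170 -0.4974 -3.6045

phase 1: p=0.0103, T=0.485, ωT=1.595020, cosh=2.565665, sinh=2.362760; start (x,ẋ)=(0.115100, -0.185900) → end (x,ẋ)=(0.145622, 0.337382)
phase 2: p=0.2329, T=0.338, ωT=1.111581, cosh=1.684098, sinh=1.355060; start (x,ẋ)=(0.145622, 0.337382) → end (x,ẋ)=(0.224929, 0.179241)
phase 3: p=0.5471, T=0.327, ωT=1.075405, cosh=1.636170, sinh=1.295010; start (x,ẋ)=(0.224929, 0.179241) → end (x,ẋ)=(0.090554, -1.078827)
phase 4: p=0.7267, T=0.267, ωT=0.878083, cosh=1.410931, sinh=0.995352; start (x,ẋ)=(0.090554, -1.078827) → end (x,ẋ)=(-0.497374, -3.604519)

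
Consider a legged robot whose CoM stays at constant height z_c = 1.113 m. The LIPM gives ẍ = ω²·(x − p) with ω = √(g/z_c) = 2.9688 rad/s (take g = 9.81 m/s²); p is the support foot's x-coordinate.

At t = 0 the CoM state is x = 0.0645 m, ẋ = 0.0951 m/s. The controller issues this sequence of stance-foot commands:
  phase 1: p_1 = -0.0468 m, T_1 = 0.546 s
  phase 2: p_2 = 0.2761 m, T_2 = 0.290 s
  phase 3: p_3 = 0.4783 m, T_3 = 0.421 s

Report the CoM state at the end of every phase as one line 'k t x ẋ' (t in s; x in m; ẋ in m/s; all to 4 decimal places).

phase 1: p=-0.0468, T=0.546, ωT=1.620965, cosh=2.627838, sinh=2.430130; start (x,ẋ)=(0.064500, 0.095100) → end (x,ẋ)=(0.323523, 1.052889)
phase 2: p=0.2761, T=0.290, ωT=0.860952, cosh=1.394085, sinh=0.971326; start (x,ẋ)=(0.323523, 1.052889) → end (x,ẋ)=(0.686694, 1.604570)
phase 3: p=0.4783, T=0.421, ωT=1.249865, cosh=1.888207, sinh=1.601664; start (x,ẋ)=(0.686694, 1.604570) → end (x,ẋ)=(1.737454, 4.020678)

1 0.5460 0.3235 1.0529
2 0.8360 0.6867 1.6046
3 1.2570 1.7375 4.0207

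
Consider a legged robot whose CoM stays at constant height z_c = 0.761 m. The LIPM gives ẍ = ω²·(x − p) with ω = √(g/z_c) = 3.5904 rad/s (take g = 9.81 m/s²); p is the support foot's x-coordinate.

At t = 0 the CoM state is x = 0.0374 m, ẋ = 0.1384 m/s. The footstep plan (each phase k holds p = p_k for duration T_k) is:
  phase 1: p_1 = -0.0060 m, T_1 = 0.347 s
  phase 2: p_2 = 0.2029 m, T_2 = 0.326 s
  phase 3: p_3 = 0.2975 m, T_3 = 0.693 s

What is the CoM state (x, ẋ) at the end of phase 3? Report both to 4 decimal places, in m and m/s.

phase 1: p=-0.0060, T=0.347, ωT=1.245869, cosh=1.881822, sinh=1.594131; start (x,ẋ)=(0.037400, 0.138400) → end (x,ẋ)=(0.137120, 0.508847)
phase 2: p=0.2029, T=0.326, ωT=1.170470, cosh=1.766865, sinh=1.456644; start (x,ẋ)=(0.137120, 0.508847) → end (x,ẋ)=(0.293118, 0.555041)
phase 3: p=0.2975, T=0.693, ωT=2.488147, cosh=6.061007, sinh=5.977943; start (x,ẋ)=(0.293118, 0.555041) → end (x,ẋ)=(1.195075, 3.270063)

x = 1.1951, ẋ = 3.2701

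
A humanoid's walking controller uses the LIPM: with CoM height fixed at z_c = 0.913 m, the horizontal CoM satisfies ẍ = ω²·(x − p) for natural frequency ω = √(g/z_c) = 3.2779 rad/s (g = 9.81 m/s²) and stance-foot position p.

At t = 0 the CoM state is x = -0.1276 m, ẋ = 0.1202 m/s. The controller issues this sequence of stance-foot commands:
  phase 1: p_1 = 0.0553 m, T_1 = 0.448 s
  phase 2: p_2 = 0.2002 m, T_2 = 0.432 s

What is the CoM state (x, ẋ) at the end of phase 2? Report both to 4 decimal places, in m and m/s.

x = -1.4305, ẋ = -5.1898

phase 1: p=0.0553, T=0.448, ωT=1.468499, cosh=2.286492, sinh=2.056221; start (x,ẋ)=(-0.127600, 0.120200) → end (x,ẋ)=(-0.287498, -0.957926)
phase 2: p=0.2002, T=0.432, ωT=1.416053, cosh=2.181746, sinh=1.939076; start (x,ẋ)=(-0.287498, -0.957926) → end (x,ẋ)=(-1.430504, -5.189807)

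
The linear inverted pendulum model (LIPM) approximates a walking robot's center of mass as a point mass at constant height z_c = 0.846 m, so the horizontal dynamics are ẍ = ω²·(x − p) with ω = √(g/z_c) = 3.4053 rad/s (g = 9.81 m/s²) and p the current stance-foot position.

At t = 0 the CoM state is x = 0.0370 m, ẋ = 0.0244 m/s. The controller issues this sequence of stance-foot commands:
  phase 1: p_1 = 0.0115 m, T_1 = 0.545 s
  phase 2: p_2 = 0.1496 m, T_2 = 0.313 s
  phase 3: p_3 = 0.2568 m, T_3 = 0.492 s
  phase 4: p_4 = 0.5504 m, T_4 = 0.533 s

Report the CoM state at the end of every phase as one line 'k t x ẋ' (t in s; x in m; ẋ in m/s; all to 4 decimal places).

phase 1: p=0.0115, T=0.545, ωT=1.855889, cosh=3.276847, sinh=3.120533; start (x,ẋ)=(0.037000, 0.024400) → end (x,ẋ)=(0.117419, 0.350927)
phase 2: p=0.1496, T=0.313, ωT=1.065859, cosh=1.623882, sinh=1.279450; start (x,ẋ)=(0.117419, 0.350927) → end (x,ẋ)=(0.229193, 0.429655)
phase 3: p=0.2568, T=0.492, ωT=1.675408, cosh=2.764102, sinh=2.576870; start (x,ẋ)=(0.229193, 0.429655) → end (x,ẋ)=(0.505623, 0.945362)
phase 4: p=0.5504, T=0.533, ωT=1.815025, cosh=3.152031, sinh=2.989198; start (x,ẋ)=(0.505623, 0.945362) → end (x,ẋ)=(1.239107, 2.524018)

1 0.5450 0.1174 0.3509
2 0.8580 0.2292 0.4297
3 1.3500 0.5056 0.9454
4 1.8830 1.2391 2.5240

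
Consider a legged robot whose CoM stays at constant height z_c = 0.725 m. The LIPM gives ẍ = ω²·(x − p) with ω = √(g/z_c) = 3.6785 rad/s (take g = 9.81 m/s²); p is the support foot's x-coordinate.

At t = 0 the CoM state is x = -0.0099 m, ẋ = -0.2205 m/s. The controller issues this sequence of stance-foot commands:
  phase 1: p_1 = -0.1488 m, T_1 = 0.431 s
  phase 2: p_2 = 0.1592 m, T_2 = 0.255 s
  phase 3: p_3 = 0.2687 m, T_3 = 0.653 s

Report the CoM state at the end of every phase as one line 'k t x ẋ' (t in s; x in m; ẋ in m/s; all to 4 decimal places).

1 0.4310 0.0643 0.6340
2 0.6860 0.2058 0.5562
3 1.3390 0.7467 1.8297

phase 1: p=-0.1488, T=0.431, ωT=1.585433, cosh=2.543133, sinh=2.338274; start (x,ẋ)=(-0.009900, -0.220500) → end (x,ẋ)=(0.064278, 0.633965)
phase 2: p=0.1592, T=0.255, ωT=0.938018, cosh=1.473157, sinh=1.081754; start (x,ẋ)=(0.064278, 0.633965) → end (x,ẋ)=(0.205799, 0.556215)
phase 3: p=0.2687, T=0.653, ωT=2.402061, cosh=5.568222, sinh=5.477691; start (x,ẋ)=(0.205799, 0.556215) → end (x,ẋ)=(0.746716, 1.829684)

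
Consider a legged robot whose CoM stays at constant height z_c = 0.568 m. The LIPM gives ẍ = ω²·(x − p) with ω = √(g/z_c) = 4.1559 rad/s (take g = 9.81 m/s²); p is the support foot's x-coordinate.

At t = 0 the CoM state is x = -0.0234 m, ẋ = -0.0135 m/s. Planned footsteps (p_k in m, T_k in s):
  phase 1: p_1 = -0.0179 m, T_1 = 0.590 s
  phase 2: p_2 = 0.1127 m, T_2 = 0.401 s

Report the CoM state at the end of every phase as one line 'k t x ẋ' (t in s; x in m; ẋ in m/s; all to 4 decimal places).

1 0.5900 -0.0688 -0.2107
2 0.9910 -0.5142 -2.5027

phase 1: p=-0.0179, T=0.590, ωT=2.451981, cosh=5.848724, sinh=5.762602; start (x,ẋ)=(-0.023400, -0.013500) → end (x,ẋ)=(-0.068787, -0.210676)
phase 2: p=0.1127, T=0.401, ωT=1.666516, cosh=2.741298, sinh=2.552394; start (x,ẋ)=(-0.068787, -0.210676) → end (x,ẋ)=(-0.514200, -2.502650)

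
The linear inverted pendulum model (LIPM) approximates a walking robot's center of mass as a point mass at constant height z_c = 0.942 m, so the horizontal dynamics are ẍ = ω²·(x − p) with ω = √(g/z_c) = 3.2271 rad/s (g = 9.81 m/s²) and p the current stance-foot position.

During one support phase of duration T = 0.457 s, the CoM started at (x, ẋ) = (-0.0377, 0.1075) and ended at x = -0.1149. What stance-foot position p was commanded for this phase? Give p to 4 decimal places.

p = 0.0748

ωT = 3.2271·0.457 = 1.474785; cosh(ωT) = 2.299461, sinh(ωT) = 2.070633
x(T) = p + (x₀−p)·cosh(ωT) + (ẋ₀/ω)·sinh(ωT) ⇒ p·(1 − cosh) = x(T) − x₀·cosh − (ẋ₀/ω)·sinh
numerator   = -0.1149 − (-0.0377)·2.299461 − (0.1075/3.2271)·2.070633 = -0.097187
denominator = 1 − 2.299461 = -1.299461
p = -0.097187 / -1.299461 = 0.0748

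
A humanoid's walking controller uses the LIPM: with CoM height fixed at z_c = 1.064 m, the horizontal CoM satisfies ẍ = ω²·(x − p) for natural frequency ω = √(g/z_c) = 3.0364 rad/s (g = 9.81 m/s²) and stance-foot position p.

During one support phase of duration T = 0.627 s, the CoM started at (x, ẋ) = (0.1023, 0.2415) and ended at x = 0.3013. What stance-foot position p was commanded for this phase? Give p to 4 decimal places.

ωT = 3.0364·0.627 = 1.903823; cosh(ωT) = 3.430250, sinh(ωT) = 3.281252
x(T) = p + (x₀−p)·cosh(ωT) + (ẋ₀/ω)·sinh(ωT) ⇒ p·(1 − cosh) = x(T) − x₀·cosh − (ẋ₀/ω)·sinh
numerator   = 0.3013 − (0.1023)·3.430250 − (0.2415/3.0364)·3.281252 = -0.310589
denominator = 1 − 3.430250 = -2.430250
p = -0.310589 / -2.430250 = 0.1278

p = 0.1278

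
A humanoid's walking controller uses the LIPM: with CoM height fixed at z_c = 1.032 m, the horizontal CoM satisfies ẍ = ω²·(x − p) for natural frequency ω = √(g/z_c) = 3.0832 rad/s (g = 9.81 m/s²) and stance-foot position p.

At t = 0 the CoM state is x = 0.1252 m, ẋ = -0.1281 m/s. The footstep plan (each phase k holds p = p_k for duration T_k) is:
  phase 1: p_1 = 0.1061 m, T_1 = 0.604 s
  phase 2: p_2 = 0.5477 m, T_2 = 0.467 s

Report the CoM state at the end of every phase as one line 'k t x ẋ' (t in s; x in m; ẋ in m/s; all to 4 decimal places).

phase 1: p=0.1061, T=0.604, ωT=1.862253, cosh=3.296773, sinh=3.141451; start (x,ẋ)=(0.125200, -0.128100) → end (x,ẋ)=(0.038548, -0.237319)
phase 2: p=0.5477, T=0.467, ωT=1.439854, cosh=2.228522, sinh=1.991560; start (x,ẋ)=(0.038548, -0.237319) → end (x,ẋ)=(-0.740250, -3.655255)

1 0.6040 0.0385 -0.2373
2 1.0710 -0.7402 -3.6553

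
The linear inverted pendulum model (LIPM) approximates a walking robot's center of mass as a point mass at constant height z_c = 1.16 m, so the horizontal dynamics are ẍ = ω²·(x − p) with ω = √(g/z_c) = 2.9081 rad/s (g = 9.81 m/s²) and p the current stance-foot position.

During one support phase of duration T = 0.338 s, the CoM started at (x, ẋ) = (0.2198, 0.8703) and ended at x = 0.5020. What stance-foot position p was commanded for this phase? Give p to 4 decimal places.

ωT = 2.9081·0.338 = 0.982938; cosh(ωT) = 1.523253, sinh(ωT) = 1.149043
x(T) = p + (x₀−p)·cosh(ωT) + (ẋ₀/ω)·sinh(ωT) ⇒ p·(1 − cosh) = x(T) − x₀·cosh − (ẋ₀/ω)·sinh
numerator   = 0.5020 − (0.2198)·1.523253 − (0.8703/2.9081)·1.149043 = -0.176682
denominator = 1 − 1.523253 = -0.523253
p = -0.176682 / -0.523253 = 0.3377

p = 0.3377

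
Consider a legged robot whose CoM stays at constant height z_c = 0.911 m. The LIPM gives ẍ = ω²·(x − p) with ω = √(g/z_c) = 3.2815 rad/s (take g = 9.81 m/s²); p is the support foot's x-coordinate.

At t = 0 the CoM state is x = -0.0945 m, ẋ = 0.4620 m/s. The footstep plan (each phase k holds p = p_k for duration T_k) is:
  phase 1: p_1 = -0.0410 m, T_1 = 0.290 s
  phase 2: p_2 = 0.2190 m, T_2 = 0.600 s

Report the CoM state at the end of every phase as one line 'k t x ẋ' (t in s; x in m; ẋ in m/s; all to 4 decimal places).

1 0.2900 0.0345 0.4940
2 0.8900 0.0741 -0.3220

phase 1: p=-0.0410, T=0.290, ωT=0.951635, cosh=1.488025, sinh=1.101916; start (x,ẋ)=(-0.094500, 0.462000) → end (x,ẋ)=(0.034529, 0.494015)
phase 2: p=0.2190, T=0.600, ωT=1.968900, cosh=3.651202, sinh=3.511591; start (x,ẋ)=(0.034529, 0.494015) → end (x,ẋ)=(0.074112, -0.321969)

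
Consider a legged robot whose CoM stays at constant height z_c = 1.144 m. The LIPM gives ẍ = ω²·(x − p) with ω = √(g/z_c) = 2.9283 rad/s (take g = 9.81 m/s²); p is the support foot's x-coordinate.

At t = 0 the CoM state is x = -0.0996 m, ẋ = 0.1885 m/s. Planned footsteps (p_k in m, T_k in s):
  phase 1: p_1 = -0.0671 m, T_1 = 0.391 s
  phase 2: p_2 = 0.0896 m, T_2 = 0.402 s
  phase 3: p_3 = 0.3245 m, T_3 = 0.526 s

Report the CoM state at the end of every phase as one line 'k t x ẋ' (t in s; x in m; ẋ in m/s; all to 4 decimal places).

phase 1: p=-0.0671, T=0.391, ωT=1.144965, cosh=1.730284, sinh=1.412049; start (x,ẋ)=(-0.099600, 0.188500) → end (x,ẋ)=(-0.032438, 0.191774)
phase 2: p=0.0896, T=0.402, ωT=1.177177, cosh=1.776673, sinh=1.468526; start (x,ẋ)=(-0.032438, 0.191774) → end (x,ẋ)=(-0.031048, -0.184078)
phase 3: p=0.3245, T=0.526, ωT=1.540286, cosh=2.440122, sinh=2.225802; start (x,ẋ)=(-0.031048, -0.184078) → end (x,ẋ)=(-0.682999, -2.766571)

1 0.3910 -0.0324 0.1918
2 0.7930 -0.0310 -0.1841
3 1.3190 -0.6830 -2.7666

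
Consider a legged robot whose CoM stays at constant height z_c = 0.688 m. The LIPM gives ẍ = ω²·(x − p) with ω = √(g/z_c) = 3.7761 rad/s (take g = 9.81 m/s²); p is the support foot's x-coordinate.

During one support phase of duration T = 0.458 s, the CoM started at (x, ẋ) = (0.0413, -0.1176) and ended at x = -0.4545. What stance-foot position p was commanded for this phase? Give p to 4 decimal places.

p = 0.2567

ωT = 3.7761·0.458 = 1.729454; cosh(ωT) = 2.907478, sinh(ωT) = 2.730096
x(T) = p + (x₀−p)·cosh(ωT) + (ẋ₀/ω)·sinh(ωT) ⇒ p·(1 − cosh) = x(T) − x₀·cosh − (ẋ₀/ω)·sinh
numerator   = -0.4545 − (0.0413)·2.907478 − (-0.1176/3.7761)·2.730096 = -0.489555
denominator = 1 − 2.907478 = -1.907478
p = -0.489555 / -1.907478 = 0.2567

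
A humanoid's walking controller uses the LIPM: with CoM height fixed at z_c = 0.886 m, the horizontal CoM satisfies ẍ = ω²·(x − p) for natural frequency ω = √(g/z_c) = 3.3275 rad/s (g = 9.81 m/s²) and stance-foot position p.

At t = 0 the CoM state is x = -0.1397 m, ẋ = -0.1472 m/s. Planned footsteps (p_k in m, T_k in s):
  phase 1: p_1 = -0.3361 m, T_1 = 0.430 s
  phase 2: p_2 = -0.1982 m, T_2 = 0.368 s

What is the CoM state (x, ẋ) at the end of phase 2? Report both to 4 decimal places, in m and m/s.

x = 0.6380, ẋ = 2.8611

phase 1: p=-0.3361, T=0.430, ωT=1.430825, cosh=2.210630, sinh=1.971518; start (x,ẋ)=(-0.139700, -0.147200) → end (x,ẋ)=(0.010853, 0.963024)
phase 2: p=-0.1982, T=0.368, ωT=1.224520, cosh=1.848216, sinh=1.554317; start (x,ẋ)=(0.010853, 0.963024) → end (x,ẋ)=(0.638015, 2.861095)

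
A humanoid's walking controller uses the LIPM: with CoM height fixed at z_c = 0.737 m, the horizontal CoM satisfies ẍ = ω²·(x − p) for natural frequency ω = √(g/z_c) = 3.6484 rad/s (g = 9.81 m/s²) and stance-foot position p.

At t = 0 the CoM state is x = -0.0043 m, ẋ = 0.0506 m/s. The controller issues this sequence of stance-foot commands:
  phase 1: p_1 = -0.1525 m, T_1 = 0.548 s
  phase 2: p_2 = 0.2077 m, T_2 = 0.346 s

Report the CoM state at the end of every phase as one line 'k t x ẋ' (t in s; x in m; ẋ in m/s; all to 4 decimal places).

1 0.5480 0.4550 2.1499
2 0.8940 1.6373 5.5690

phase 1: p=-0.1525, T=0.548, ωT=1.999323, cosh=3.759742, sinh=3.624315; start (x,ẋ)=(-0.004300, 0.050600) → end (x,ẋ)=(0.454960, 2.149884)
phase 2: p=0.2077, T=0.346, ωT=1.262346, cosh=1.908346, sinh=1.625357; start (x,ẋ)=(0.454960, 2.149884) → end (x,ẋ)=(1.637328, 5.568962)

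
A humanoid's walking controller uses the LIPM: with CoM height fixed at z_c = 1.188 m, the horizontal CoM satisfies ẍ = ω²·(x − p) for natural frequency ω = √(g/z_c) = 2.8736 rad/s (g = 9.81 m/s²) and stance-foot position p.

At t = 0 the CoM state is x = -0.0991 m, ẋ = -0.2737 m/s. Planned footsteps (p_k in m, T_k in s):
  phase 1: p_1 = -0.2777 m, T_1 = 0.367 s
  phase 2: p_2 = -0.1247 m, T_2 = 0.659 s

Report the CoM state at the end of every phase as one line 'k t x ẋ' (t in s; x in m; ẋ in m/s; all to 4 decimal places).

1 0.3670 -0.1104 0.2068
2 1.0260 0.1576 0.8362

phase 1: p=-0.2777, T=0.367, ωT=1.054611, cosh=1.609593, sinh=1.261265; start (x,ẋ)=(-0.099100, -0.273700) → end (x,ẋ)=(-0.110358, 0.206767)
phase 2: p=-0.1247, T=0.659, ωT=1.893702, cosh=3.397218, sinh=3.246704; start (x,ẋ)=(-0.110358, 0.206767) → end (x,ẋ)=(0.157638, 0.836244)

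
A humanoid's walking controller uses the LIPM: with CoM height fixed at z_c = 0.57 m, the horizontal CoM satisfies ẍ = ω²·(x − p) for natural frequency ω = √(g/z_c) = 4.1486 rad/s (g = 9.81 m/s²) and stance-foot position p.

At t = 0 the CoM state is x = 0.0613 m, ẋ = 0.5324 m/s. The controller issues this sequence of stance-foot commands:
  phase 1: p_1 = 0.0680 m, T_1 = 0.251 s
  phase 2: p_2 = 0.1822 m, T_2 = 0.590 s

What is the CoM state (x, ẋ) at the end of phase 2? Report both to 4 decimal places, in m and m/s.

x = 1.5069, ẋ = 5.5538

phase 1: p=0.0680, T=0.251, ωT=1.041299, cosh=1.592945, sinh=1.239949; start (x,ẋ)=(0.061300, 0.532400) → end (x,ẋ)=(0.216453, 0.813619)
phase 2: p=0.1822, T=0.590, ωT=2.447674, cosh=5.823959, sinh=5.737465; start (x,ẋ)=(0.216453, 0.813619) → end (x,ẋ)=(1.506913, 5.553785)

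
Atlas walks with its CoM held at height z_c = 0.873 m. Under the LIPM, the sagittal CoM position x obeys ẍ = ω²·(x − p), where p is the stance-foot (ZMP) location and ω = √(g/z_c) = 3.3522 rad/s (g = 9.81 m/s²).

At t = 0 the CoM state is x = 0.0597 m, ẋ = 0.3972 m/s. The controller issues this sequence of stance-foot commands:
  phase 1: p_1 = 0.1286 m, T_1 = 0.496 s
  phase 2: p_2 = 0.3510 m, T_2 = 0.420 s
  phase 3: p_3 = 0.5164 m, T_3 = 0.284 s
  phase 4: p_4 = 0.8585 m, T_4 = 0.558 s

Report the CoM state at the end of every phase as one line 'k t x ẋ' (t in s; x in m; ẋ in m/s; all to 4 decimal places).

phase 1: p=0.1286, T=0.496, ωT=1.662691, cosh=2.731556, sinh=2.541928; start (x,ẋ)=(0.059700, 0.397200) → end (x,ẋ)=(0.241587, 0.497874)
phase 2: p=0.3510, T=0.420, ωT=1.407924, cosh=2.166056, sinh=1.921405; start (x,ẋ)=(0.241587, 0.497874) → end (x,ẋ)=(0.399376, 0.373701)
phase 3: p=0.5164, T=0.284, ωT=0.952025, cosh=1.488455, sinh=1.102496; start (x,ẋ)=(0.399376, 0.373701) → end (x,ẋ)=(0.465120, 0.123740)
phase 4: p=0.8585, T=0.558, ωT=1.870528, cosh=3.322881, sinh=3.168839; start (x,ẋ)=(0.465120, 0.123740) → end (x,ẋ)=(-0.331683, -3.767537)

1 0.4960 0.2416 0.4979
2 0.9160 0.3994 0.3737
3 1.2000 0.4651 0.1237
4 1.7580 -0.3317 -3.7675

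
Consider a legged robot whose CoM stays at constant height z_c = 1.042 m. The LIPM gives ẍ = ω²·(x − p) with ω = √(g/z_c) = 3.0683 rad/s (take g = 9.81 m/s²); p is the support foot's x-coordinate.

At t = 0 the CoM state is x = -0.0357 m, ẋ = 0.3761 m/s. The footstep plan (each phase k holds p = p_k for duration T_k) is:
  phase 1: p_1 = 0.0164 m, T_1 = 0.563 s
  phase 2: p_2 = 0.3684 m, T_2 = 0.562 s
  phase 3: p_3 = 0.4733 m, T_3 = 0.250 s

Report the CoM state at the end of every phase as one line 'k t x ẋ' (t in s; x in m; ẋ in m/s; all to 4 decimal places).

1 0.5630 0.1991 0.6560
2 1.1250 0.4591 0.4879
3 1.3750 0.5890 0.6018

phase 1: p=0.0164, T=0.563, ωT=1.727453, cosh=2.902021, sinh=2.724284; start (x,ẋ)=(-0.035700, 0.376100) → end (x,ẋ)=(0.199137, 0.655950)
phase 2: p=0.3684, T=0.562, ωT=1.724385, cosh=2.893675, sinh=2.715393; start (x,ẋ)=(0.199137, 0.655950) → end (x,ẋ)=(0.459111, 0.487866)
phase 3: p=0.4733, T=0.250, ωT=0.767075, cosh=1.308914, sinh=0.844544; start (x,ẋ)=(0.459111, 0.487866) → end (x,ẋ)=(0.589013, 0.601807)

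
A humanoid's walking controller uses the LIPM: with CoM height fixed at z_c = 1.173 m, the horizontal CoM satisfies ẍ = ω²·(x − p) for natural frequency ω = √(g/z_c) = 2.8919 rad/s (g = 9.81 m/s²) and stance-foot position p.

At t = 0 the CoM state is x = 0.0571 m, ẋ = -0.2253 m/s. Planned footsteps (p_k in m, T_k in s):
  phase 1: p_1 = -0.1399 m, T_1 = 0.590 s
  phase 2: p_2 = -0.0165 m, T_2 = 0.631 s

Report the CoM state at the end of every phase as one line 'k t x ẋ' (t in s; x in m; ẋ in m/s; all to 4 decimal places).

1 0.5900 0.2130 0.8763
2 1.2210 1.6290 4.7928

phase 1: p=-0.1399, T=0.590, ωT=1.706221, cosh=2.844829, sinh=2.663278; start (x,ẋ)=(0.057100, -0.225300) → end (x,ẋ)=(0.213043, 0.876341)
phase 2: p=-0.0165, T=0.631, ωT=1.824789, cosh=3.181369, sinh=3.020117; start (x,ẋ)=(0.213043, 0.876341) → end (x,ẋ)=(1.628955, 4.792761)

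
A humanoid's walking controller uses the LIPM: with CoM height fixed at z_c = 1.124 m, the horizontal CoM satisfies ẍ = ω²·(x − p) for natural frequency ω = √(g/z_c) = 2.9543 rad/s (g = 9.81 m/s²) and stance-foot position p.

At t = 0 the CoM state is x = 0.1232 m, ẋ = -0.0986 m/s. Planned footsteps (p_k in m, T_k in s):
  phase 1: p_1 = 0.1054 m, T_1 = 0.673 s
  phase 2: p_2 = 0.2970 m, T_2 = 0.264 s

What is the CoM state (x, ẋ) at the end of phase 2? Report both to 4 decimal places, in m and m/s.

phase 1: p=0.1054, T=0.673, ωT=1.988244, cosh=3.719817, sinh=3.582881; start (x,ẋ)=(0.123200, -0.098600) → end (x,ẋ)=(0.052034, -0.178363)
phase 2: p=0.2970, T=0.264, ωT=0.779935, cosh=1.319883, sinh=0.861448; start (x,ẋ)=(0.052034, -0.178363) → end (x,ẋ)=(-0.078336, -0.858851)

x = -0.0783, ẋ = -0.8589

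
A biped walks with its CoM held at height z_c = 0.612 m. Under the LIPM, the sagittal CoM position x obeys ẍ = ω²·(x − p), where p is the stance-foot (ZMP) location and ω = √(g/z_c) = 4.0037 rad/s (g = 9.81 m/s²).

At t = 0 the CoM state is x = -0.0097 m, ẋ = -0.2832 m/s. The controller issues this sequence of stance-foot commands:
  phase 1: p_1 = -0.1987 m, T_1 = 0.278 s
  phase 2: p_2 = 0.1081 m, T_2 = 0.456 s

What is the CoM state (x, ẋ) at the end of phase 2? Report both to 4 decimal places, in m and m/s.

x = 0.2552, ẋ = 0.7318

phase 1: p=-0.1987, T=0.278, ωT=1.113029, cosh=1.686062, sinh=1.357500; start (x,ẋ)=(-0.009700, -0.283200) → end (x,ẋ)=(0.023944, 0.549726)
phase 2: p=0.1081, T=0.456, ωT=1.825687, cosh=3.184083, sinh=3.022976; start (x,ẋ)=(0.023944, 0.549726) → end (x,ẋ)=(0.255208, 0.731822)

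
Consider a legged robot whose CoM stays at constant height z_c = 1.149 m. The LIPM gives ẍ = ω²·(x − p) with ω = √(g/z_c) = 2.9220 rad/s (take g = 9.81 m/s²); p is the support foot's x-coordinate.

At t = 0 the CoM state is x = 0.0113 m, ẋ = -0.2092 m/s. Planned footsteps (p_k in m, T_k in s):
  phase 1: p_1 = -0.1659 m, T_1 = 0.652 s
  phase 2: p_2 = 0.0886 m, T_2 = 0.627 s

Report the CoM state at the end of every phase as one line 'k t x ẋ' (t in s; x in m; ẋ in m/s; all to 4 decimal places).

1 0.6520 0.2075 0.9828
2 1.2790 1.4930 4.2054

phase 1: p=-0.1659, T=0.652, ωT=1.905144, cosh=3.434588, sinh=3.285787; start (x,ẋ)=(0.011300, -0.209200) → end (x,ẋ)=(0.207464, 0.982794)
phase 2: p=0.0886, T=0.627, ωT=1.832094, cosh=3.203516, sinh=3.043438; start (x,ẋ)=(0.207464, 0.982794) → end (x,ẋ)=(1.493021, 4.205442)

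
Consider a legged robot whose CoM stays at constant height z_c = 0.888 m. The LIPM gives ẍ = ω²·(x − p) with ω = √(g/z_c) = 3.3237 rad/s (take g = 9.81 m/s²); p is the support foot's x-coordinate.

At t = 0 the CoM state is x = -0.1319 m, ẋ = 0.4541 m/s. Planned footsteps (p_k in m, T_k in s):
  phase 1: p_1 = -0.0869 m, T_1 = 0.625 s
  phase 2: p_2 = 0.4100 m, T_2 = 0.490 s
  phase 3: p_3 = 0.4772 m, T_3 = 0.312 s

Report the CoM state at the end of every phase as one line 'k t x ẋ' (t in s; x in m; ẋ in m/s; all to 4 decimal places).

phase 1: p=-0.0869, T=0.625, ωT=2.077313, cosh=4.054126, sinh=3.928860; start (x,ẋ)=(-0.131900, 0.454100) → end (x,ẋ)=(0.267444, 1.253353)
phase 2: p=0.4100, T=0.490, ωT=1.628613, cosh=2.646501, sinh=2.450300; start (x,ẋ)=(0.267444, 1.253353) → end (x,ẋ)=(0.956723, 2.156016)
phase 3: p=0.4772, T=0.312, ωT=1.036994, cosh=1.587622, sinh=1.233104; start (x,ẋ)=(0.956723, 2.156016) → end (x,ẋ)=(2.038391, 5.388250)

1 0.6250 0.2674 1.2534
2 1.1150 0.9567 2.1560
3 1.4270 2.0384 5.3883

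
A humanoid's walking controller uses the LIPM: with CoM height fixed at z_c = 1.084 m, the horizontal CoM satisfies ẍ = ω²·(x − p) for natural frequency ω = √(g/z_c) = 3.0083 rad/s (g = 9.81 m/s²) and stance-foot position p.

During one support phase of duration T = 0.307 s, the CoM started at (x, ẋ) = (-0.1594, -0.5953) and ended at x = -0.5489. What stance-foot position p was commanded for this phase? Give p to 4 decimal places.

ωT = 3.0083·0.307 = 0.923548; cosh(ωT) = 1.457658, sinh(ωT) = 1.060551
x(T) = p + (x₀−p)·cosh(ωT) + (ẋ₀/ω)·sinh(ωT) ⇒ p·(1 − cosh) = x(T) − x₀·cosh − (ẋ₀/ω)·sinh
numerator   = -0.5489 − (-0.1594)·1.457658 − (-0.5953/3.0083)·1.060551 = -0.106681
denominator = 1 − 1.457658 = -0.457658
p = -0.106681 / -0.457658 = 0.2331

p = 0.2331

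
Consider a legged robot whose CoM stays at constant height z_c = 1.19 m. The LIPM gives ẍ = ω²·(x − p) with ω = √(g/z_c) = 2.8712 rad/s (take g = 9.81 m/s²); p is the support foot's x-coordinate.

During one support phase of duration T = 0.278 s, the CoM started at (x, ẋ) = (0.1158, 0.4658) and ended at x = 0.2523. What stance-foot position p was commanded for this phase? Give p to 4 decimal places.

ωT = 2.8712·0.278 = 0.798194; cosh(ωT) = 1.335833, sinh(ωT) = 0.885691
x(T) = p + (x₀−p)·cosh(ωT) + (ẋ₀/ω)·sinh(ωT) ⇒ p·(1 − cosh) = x(T) − x₀·cosh − (ẋ₀/ω)·sinh
numerator   = 0.2523 − (0.1158)·1.335833 − (0.4658/2.8712)·0.885691 = -0.046077
denominator = 1 − 1.335833 = -0.335833
p = -0.046077 / -0.335833 = 0.1372

p = 0.1372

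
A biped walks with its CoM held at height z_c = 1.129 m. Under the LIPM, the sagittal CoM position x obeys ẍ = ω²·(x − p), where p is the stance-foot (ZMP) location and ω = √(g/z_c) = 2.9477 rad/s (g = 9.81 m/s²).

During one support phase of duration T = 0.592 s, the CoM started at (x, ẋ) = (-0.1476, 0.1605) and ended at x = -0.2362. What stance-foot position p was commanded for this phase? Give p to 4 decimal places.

p = -0.0247

ωT = 2.9477·0.592 = 1.745038; cosh(ωT) = 2.950380, sinh(ωT) = 2.775742
x(T) = p + (x₀−p)·cosh(ωT) + (ẋ₀/ω)·sinh(ωT) ⇒ p·(1 − cosh) = x(T) − x₀·cosh − (ẋ₀/ω)·sinh
numerator   = -0.2362 − (-0.1476)·2.950380 − (0.1605/2.9477)·2.775742 = 0.048139
denominator = 1 − 2.950380 = -1.950380
p = 0.048139 / -1.950380 = -0.0247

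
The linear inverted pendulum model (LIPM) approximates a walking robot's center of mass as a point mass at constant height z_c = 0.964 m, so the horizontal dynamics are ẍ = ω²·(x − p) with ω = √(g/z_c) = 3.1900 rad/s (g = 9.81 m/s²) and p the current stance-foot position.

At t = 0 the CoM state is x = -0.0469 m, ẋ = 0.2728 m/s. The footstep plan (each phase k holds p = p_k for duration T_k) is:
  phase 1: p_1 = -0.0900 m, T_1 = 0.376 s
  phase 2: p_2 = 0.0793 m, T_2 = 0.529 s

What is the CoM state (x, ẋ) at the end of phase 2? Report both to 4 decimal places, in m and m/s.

phase 1: p=-0.0900, T=0.376, ωT=1.199440, cosh=1.809811, sinh=1.508448; start (x,ẋ)=(-0.046900, 0.272800) → end (x,ẋ)=(0.117001, 0.701111)
phase 2: p=0.0793, T=0.529, ωT=1.687510, cosh=2.795491, sinh=2.610512; start (x,ẋ)=(0.117001, 0.701111) → end (x,ẋ)=(0.758442, 2.273908)

x = 0.7584, ẋ = 2.2739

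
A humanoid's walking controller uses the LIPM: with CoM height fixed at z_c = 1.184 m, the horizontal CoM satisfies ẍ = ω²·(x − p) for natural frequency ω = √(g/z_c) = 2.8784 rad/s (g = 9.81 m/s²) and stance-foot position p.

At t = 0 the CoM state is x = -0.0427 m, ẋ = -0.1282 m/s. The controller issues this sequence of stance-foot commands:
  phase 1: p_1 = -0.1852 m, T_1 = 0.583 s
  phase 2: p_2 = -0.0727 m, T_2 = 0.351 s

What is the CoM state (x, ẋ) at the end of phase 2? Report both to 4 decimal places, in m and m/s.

x = 0.4791, ẋ = 1.6697

phase 1: p=-0.1852, T=0.583, ωT=1.678107, cosh=2.771068, sinh=2.584341; start (x,ẋ)=(-0.042700, -0.128200) → end (x,ẋ)=(0.094574, 0.704773)
phase 2: p=-0.0727, T=0.351, ωT=1.010318, cosh=1.555289, sinh=1.191186; start (x,ẋ)=(0.094574, 0.704773) → end (x,ẋ)=(0.479121, 1.669661)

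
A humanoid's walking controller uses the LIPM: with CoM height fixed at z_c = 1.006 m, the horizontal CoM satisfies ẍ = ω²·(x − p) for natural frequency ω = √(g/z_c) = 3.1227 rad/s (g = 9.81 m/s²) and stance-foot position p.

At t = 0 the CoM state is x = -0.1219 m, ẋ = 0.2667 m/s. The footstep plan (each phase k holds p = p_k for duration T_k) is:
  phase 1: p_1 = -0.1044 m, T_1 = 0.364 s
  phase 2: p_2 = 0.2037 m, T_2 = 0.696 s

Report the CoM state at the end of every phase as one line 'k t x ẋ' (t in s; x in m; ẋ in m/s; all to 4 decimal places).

phase 1: p=-0.1044, T=0.364, ωT=1.136663, cosh=1.718620, sinh=1.397732; start (x,ẋ)=(-0.121900, 0.266700) → end (x,ẋ)=(-0.015100, 0.381974)
phase 2: p=0.2037, T=0.696, ωT=2.173399, cosh=4.450948, sinh=4.337158; start (x,ẋ)=(-0.015100, 0.381974) → end (x,ẋ)=(-0.239639, -1.263204)

1 0.3640 -0.0151 0.3820
2 1.0600 -0.2396 -1.2632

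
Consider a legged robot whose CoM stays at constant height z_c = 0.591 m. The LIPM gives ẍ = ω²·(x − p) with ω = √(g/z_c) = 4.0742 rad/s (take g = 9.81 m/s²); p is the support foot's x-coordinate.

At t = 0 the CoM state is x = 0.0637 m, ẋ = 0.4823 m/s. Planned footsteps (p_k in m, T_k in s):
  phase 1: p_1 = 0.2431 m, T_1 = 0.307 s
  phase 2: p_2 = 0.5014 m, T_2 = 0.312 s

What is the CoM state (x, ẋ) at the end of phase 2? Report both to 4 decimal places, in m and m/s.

phase 1: p=0.2431, T=0.307, ωT=1.250779, cosh=1.889673, sinh=1.603391; start (x,ẋ)=(0.063700, 0.482300) → end (x,ẋ)=(0.093901, -0.260548)
phase 2: p=0.5014, T=0.312, ωT=1.271150, cosh=1.922730, sinh=1.642221; start (x,ẋ)=(0.093901, -0.260548) → end (x,ẋ)=(-0.387132, -3.227435)

x = -0.3871, ẋ = -3.2274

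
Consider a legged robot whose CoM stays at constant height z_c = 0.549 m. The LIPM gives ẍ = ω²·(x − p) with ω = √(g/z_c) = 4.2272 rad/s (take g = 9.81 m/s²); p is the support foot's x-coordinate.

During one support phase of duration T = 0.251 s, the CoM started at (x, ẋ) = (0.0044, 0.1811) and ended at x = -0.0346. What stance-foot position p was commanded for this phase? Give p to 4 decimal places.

p = 0.1557

ωT = 4.2272·0.251 = 1.061027; cosh(ωT) = 1.617719, sinh(ωT) = 1.271619
x(T) = p + (x₀−p)·cosh(ωT) + (ẋ₀/ω)·sinh(ωT) ⇒ p·(1 − cosh) = x(T) − x₀·cosh − (ẋ₀/ω)·sinh
numerator   = -0.0346 − (0.0044)·1.617719 − (0.1811/4.2272)·1.271619 = -0.096196
denominator = 1 − 1.617719 = -0.617719
p = -0.096196 / -0.617719 = 0.1557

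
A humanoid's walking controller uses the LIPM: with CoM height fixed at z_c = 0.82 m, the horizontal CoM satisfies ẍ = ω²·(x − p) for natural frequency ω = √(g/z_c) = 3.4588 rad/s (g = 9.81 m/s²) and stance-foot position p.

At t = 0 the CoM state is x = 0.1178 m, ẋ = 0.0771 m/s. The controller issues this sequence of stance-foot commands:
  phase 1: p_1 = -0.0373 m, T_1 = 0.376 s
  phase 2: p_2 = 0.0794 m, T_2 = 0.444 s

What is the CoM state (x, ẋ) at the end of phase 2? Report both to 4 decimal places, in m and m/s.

phase 1: p=-0.0373, T=0.376, ωT=1.300509, cosh=1.971779, sinh=1.699385; start (x,ẋ)=(0.117800, 0.077100) → end (x,ẋ)=(0.306404, 1.063676)
phase 2: p=0.0794, T=0.444, ωT=1.535707, cosh=2.429956, sinh=2.214653; start (x,ẋ)=(0.306404, 1.063676) → end (x,ẋ)=(1.312076, 4.323545)

x = 1.3121, ẋ = 4.3235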